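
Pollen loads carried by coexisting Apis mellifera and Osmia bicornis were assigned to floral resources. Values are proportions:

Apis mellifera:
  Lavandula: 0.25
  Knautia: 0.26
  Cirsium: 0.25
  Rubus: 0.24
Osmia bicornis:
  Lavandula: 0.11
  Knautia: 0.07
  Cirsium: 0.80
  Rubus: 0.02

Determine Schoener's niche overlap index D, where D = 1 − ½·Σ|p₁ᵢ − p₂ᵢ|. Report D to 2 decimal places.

0.45

Σ|p₁ᵢ − p₂ᵢ| = 0.14 + 0.19 + 0.55 + 0.22 = 1.10
D = 1 − ½ × 1.10 = 1 − 0.550 = 0.4500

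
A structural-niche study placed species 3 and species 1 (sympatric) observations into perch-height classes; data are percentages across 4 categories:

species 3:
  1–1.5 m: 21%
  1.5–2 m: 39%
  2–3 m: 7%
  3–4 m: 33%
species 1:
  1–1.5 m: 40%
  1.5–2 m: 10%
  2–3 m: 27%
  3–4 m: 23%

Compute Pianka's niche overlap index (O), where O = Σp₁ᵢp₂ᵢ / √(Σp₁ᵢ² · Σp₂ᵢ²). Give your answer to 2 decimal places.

Convert percentages to proportions (divide by 100).
Σ p₁ᵢp₂ᵢ = 0.0840 + 0.0390 + 0.0189 + 0.0759 = 0.2178
Σp_1ᵢ² = 0.21² + 0.39² + 0.07² + 0.33² = 0.0441 + 0.1521 + 0.0049 + 0.1089 = 0.3100
Σp_2ᵢ² = 0.40² + 0.10² + 0.27² + 0.23² = 0.1600 + 0.0100 + 0.0729 + 0.0529 = 0.2958
O = 0.2178 / √(0.3100 × 0.2958) = 0.2178 / 0.30282 = 0.7192

0.72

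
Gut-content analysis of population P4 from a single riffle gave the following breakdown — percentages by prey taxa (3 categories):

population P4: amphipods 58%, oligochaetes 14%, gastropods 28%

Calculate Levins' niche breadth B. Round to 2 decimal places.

Convert percentages to proportions (divide by 100).
Σpᵢ² = 0.58² + 0.14² + 0.28² = 0.3364 + 0.0196 + 0.0784 = 0.4344
B = 1 / 0.4344 = 2.3020

2.30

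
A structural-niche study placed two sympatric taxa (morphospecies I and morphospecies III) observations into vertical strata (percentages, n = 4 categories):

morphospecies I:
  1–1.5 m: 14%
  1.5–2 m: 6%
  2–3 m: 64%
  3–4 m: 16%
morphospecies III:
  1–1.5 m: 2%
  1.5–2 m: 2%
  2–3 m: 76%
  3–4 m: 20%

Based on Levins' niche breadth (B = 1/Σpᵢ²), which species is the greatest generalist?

morphospecies I

Convert percentages to proportions (divide by 100).
Σp_Iᵢ² = 0.14² + 0.06² + 0.64² + 0.16² = 0.0196 + 0.0036 + 0.4096 + 0.0256 = 0.4584
B_I = 1 / 0.4584 = 2.1815
Σp_IIIᵢ² = 0.02² + 0.02² + 0.76² + 0.20² = 0.0004 + 0.0004 + 0.5776 + 0.0400 = 0.6184
B_III = 1 / 0.6184 = 1.6171
Highest B → broadest niche (most generalist): morphospecies I (B = 2.18).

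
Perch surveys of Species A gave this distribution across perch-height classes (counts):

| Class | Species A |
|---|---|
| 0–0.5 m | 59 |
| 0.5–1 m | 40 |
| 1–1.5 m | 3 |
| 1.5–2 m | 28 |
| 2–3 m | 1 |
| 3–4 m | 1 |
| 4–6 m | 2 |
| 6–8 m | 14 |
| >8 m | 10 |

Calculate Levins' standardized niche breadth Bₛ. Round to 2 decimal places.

Proportions for Species A (n=158): 59/158=0.3734, 40/158=0.2532, 3/158=0.0190, 28/158=0.1772, 1/158=0.0063, 1/158=0.0063, 2/158=0.0127, 14/158=0.0886, 10/158=0.0633
Σpᵢ² = 0.3734² + 0.2532² + 0.0190² + 0.1772² + 0.0063² + 0.0063² + 0.0127² + 0.0886² + 0.0633² = 0.139428 + 0.064110 + 0.000361 + 0.031400 + 0.000040 + 0.000040 + 0.000161 + 0.007850 + 0.004007 = 0.247397
B = 1 / 0.247397 = 4.0421
Bₛ = (B − 1)/(n − 1) = (4.0421 − 1)/(9 − 1) = 3.0421/8 = 0.3803

0.38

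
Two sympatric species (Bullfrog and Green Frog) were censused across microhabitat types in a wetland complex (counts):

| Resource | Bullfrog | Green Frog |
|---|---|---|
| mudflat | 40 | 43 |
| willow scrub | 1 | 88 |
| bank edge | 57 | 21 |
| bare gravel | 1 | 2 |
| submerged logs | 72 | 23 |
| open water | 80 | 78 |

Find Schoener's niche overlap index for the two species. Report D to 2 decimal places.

0.65

Proportions for Bullfrog (n=251): 40/251=0.1594, 1/251=0.0040, 57/251=0.2271, 1/251=0.0040, 72/251=0.2869, 80/251=0.3187
Proportions for Green Frog (n=255): 43/255=0.1686, 88/255=0.3451, 21/255=0.0824, 2/255=0.0078, 23/255=0.0902, 78/255=0.3059
Σ|p₁ᵢ − p₂ᵢ| = 0.0092 + 0.3411 + 0.1447 + 0.0038 + 0.1967 + 0.0128 = 0.7083
D = 1 − ½ × 0.7083 = 1 − 0.35415 = 0.64585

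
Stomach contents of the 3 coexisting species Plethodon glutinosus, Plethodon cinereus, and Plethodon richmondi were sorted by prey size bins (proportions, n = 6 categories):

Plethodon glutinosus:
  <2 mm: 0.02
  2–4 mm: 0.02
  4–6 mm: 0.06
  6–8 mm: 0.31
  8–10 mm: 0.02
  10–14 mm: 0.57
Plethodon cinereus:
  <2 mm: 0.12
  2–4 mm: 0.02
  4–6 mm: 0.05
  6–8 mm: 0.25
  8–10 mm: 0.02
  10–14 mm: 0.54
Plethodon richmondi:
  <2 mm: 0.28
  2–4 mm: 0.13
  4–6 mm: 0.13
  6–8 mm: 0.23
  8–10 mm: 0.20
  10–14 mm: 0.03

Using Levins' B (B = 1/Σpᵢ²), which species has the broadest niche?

Σp_glutᵢ² = 0.02² + 0.02² + 0.06² + 0.31² + 0.02² + 0.57² = 0.0004 + 0.0004 + 0.0036 + 0.0961 + 0.0004 + 0.3249 = 0.4258
B_glut = 1 / 0.4258 = 2.3485
Σp_cineᵢ² = 0.12² + 0.02² + 0.05² + 0.25² + 0.02² + 0.54² = 0.0144 + 0.0004 + 0.0025 + 0.0625 + 0.0004 + 0.2916 = 0.3718
B_cine = 1 / 0.3718 = 2.6896
Σp_richᵢ² = 0.28² + 0.13² + 0.13² + 0.23² + 0.20² + 0.03² = 0.0784 + 0.0169 + 0.0169 + 0.0529 + 0.0400 + 0.0009 = 0.2060
B_rich = 1 / 0.2060 = 4.8544
Highest B → broadest niche (most generalist): Plethodon richmondi (B = 4.85).

Plethodon richmondi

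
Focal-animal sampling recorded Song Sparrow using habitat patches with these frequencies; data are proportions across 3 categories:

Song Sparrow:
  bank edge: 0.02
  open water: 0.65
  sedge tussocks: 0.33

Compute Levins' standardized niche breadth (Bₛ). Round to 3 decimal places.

0.440

Σpᵢ² = 0.02² + 0.65² + 0.33² = 0.0004 + 0.4225 + 0.1089 = 0.5318
B = 1 / 0.5318 = 1.88041
Bₛ = (B − 1)/(n − 1) = (1.88041 − 1)/(3 − 1) = 0.88041/2 = 0.44021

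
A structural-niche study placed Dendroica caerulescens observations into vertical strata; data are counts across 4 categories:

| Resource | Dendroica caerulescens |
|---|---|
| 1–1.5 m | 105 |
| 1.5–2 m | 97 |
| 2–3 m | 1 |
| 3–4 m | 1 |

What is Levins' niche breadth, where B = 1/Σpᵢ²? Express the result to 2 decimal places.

2.04

Proportions for Dendroica caerulescens (n=204): 105/204=0.5147, 97/204=0.4755, 1/204=0.0049, 1/204=0.0049
Σpᵢ² = 0.5147² + 0.4755² + 0.0049² + 0.0049² = 0.264916 + 0.226100 + 0.000024 + 0.000024 = 0.491064
B = 1 / 0.491064 = 2.0364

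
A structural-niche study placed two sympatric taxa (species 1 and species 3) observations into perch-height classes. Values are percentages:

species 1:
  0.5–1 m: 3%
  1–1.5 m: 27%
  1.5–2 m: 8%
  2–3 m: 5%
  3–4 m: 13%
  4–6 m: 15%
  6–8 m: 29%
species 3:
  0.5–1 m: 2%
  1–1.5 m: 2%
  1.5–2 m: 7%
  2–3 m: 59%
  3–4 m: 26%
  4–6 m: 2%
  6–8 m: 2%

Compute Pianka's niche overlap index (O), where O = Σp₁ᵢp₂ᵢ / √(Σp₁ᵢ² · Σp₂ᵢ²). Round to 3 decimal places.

Convert percentages to proportions (divide by 100).
Σ p₁ᵢp₂ᵢ = 0.0006 + 0.0054 + 0.0056 + 0.0295 + 0.0338 + 0.0030 + 0.0058 = 0.0837
Σp_1ᵢ² = 0.03² + 0.27² + 0.08² + 0.05² + 0.13² + 0.15² + 0.29² = 0.0009 + 0.0729 + 0.0064 + 0.0025 + 0.0169 + 0.0225 + 0.0841 = 0.2062
Σp_2ᵢ² = 0.02² + 0.02² + 0.07² + 0.59² + 0.26² + 0.02² + 0.02² = 0.0004 + 0.0004 + 0.0049 + 0.3481 + 0.0676 + 0.0004 + 0.0004 = 0.4222
O = 0.0837 / √(0.2062 × 0.4222) = 0.0837 / 0.295055 = 0.28368

0.284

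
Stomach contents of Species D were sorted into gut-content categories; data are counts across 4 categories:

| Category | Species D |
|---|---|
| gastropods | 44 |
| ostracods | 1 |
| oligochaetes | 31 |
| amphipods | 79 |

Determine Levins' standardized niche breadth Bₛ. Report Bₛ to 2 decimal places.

Proportions for Species D (n=155): 44/155=0.2839, 1/155=0.0065, 31/155=0.2000, 79/155=0.5097
Σpᵢ² = 0.2839² + 0.0065² + 0.2000² + 0.5097² = 0.080599 + 0.000042 + 0.040000 + 0.259794 = 0.380435
B = 1 / 0.380435 = 2.6286
Bₛ = (B − 1)/(n − 1) = (2.6286 − 1)/(4 − 1) = 1.6286/3 = 0.5429

0.54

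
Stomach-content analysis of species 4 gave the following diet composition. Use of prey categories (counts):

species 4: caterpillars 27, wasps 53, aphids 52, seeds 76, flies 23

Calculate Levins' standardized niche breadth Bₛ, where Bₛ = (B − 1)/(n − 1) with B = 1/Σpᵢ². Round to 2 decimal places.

0.81

Proportions for species 4 (n=231): 27/231=0.1169, 53/231=0.2294, 52/231=0.2251, 76/231=0.3290, 23/231=0.0996
Σpᵢ² = 0.1169² + 0.2294² + 0.2251² + 0.3290² + 0.0996² = 0.013666 + 0.052624 + 0.050670 + 0.108241 + 0.009920 = 0.235121
B = 1 / 0.235121 = 4.2531
Bₛ = (B − 1)/(n − 1) = (4.2531 − 1)/(5 − 1) = 3.2531/4 = 0.8133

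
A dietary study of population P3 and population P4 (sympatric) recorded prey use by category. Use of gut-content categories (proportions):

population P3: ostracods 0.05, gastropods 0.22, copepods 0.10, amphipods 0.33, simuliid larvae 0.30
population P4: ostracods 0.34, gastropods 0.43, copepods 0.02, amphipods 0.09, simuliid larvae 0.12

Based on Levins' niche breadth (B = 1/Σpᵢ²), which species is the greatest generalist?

Σp_P3ᵢ² = 0.05² + 0.22² + 0.10² + 0.33² + 0.30² = 0.0025 + 0.0484 + 0.0100 + 0.1089 + 0.0900 = 0.2598
B_P3 = 1 / 0.2598 = 3.8491
Σp_P4ᵢ² = 0.34² + 0.43² + 0.02² + 0.09² + 0.12² = 0.1156 + 0.1849 + 0.0004 + 0.0081 + 0.0144 = 0.3234
B_P4 = 1 / 0.3234 = 3.0921
Highest B → broadest niche (most generalist): population P3 (B = 3.85).

population P3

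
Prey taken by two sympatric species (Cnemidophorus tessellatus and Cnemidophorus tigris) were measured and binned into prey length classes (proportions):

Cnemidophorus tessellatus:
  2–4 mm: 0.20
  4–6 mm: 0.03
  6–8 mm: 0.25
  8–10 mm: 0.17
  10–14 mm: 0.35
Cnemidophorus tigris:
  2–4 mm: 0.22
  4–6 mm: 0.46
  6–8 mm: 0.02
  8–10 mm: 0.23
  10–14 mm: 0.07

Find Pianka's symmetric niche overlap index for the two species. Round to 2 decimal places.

Σ p₁ᵢp₂ᵢ = 0.0440 + 0.0138 + 0.0050 + 0.0391 + 0.0245 = 0.1264
Σp_1ᵢ² = 0.20² + 0.03² + 0.25² + 0.17² + 0.35² = 0.0400 + 0.0009 + 0.0625 + 0.0289 + 0.1225 = 0.2548
Σp_2ᵢ² = 0.22² + 0.46² + 0.02² + 0.23² + 0.07² = 0.0484 + 0.2116 + 0.0004 + 0.0529 + 0.0049 = 0.3182
O = 0.1264 / √(0.2548 × 0.3182) = 0.1264 / 0.28474 = 0.4439

0.44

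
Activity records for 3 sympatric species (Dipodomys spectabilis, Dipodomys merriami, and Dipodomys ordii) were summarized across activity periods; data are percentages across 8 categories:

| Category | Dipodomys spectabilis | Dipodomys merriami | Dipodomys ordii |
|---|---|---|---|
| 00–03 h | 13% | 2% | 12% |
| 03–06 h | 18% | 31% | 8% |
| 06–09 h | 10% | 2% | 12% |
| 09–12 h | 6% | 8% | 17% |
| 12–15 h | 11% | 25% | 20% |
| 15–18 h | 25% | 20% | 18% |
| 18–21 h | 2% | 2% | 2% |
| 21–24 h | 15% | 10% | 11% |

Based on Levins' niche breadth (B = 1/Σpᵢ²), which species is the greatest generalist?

Convert percentages to proportions (divide by 100).
Σp_specᵢ² = 0.13² + 0.18² + 0.10² + 0.06² + 0.11² + 0.25² + 0.02² + 0.15² = 0.0169 + 0.0324 + 0.0100 + 0.0036 + 0.0121 + 0.0625 + 0.0004 + 0.0225 = 0.1604
B_spec = 1 / 0.1604 = 6.2344
Σp_merrᵢ² = 0.02² + 0.31² + 0.02² + 0.08² + 0.25² + 0.20² + 0.02² + 0.10² = 0.0004 + 0.0961 + 0.0004 + 0.0064 + 0.0625 + 0.0400 + 0.0004 + 0.0100 = 0.2162
B_merr = 1 / 0.2162 = 4.6253
Σp_ordiᵢ² = 0.12² + 0.08² + 0.12² + 0.17² + 0.20² + 0.18² + 0.02² + 0.11² = 0.0144 + 0.0064 + 0.0144 + 0.0289 + 0.0400 + 0.0324 + 0.0004 + 0.0121 = 0.1490
B_ordi = 1 / 0.1490 = 6.7114
Highest B → broadest niche (most generalist): Dipodomys ordii (B = 6.71).

Dipodomys ordii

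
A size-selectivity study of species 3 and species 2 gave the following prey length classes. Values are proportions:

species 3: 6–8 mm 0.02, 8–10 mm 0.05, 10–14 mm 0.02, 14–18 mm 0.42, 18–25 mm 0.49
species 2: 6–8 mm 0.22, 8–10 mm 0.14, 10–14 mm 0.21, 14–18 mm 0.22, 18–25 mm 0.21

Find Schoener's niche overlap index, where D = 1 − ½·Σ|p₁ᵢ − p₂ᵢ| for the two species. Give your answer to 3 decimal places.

Σ|p₁ᵢ − p₂ᵢ| = 0.20 + 0.09 + 0.19 + 0.20 + 0.28 = 0.96
D = 1 − ½ × 0.96 = 1 − 0.480 = 0.52000

0.520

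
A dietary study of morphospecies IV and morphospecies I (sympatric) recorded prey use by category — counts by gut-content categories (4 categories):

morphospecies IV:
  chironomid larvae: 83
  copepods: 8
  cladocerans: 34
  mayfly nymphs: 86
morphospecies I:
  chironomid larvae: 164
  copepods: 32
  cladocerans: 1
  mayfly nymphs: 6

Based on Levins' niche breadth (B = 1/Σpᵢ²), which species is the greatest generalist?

morphospecies IV

Proportions for morphospecies IV (n=211): 83/211=0.3934, 8/211=0.0379, 34/211=0.1611, 86/211=0.4076
Proportions for morphospecies I (n=203): 164/203=0.8079, 32/203=0.1576, 1/203=0.0049, 6/203=0.0296
Σp_IVᵢ² = 0.3934² + 0.0379² + 0.1611² + 0.4076² = 0.154764 + 0.001436 + 0.025953 + 0.166138 = 0.348291
B_IV = 1 / 0.348291 = 2.8712
Σp_Iᵢ² = 0.8079² + 0.1576² + 0.0049² + 0.0296² = 0.652702 + 0.024838 + 0.000024 + 0.000876 = 0.678440
B_I = 1 / 0.678440 = 1.4740
Highest B → broadest niche (most generalist): morphospecies IV (B = 2.87).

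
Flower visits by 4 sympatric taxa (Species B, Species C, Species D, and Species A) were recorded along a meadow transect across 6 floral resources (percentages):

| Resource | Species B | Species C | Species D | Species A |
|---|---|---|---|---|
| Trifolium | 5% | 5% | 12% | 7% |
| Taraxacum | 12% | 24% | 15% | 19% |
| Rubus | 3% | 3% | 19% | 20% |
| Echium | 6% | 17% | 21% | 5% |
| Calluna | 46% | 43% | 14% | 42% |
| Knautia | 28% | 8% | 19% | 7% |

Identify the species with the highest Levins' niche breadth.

Convert percentages to proportions (divide by 100).
Σp_Bᵢ² = 0.05² + 0.12² + 0.03² + 0.06² + 0.46² + 0.28² = 0.0025 + 0.0144 + 0.0009 + 0.0036 + 0.2116 + 0.0784 = 0.3114
B_B = 1 / 0.3114 = 3.2113
Σp_Cᵢ² = 0.05² + 0.24² + 0.03² + 0.17² + 0.43² + 0.08² = 0.0025 + 0.0576 + 0.0009 + 0.0289 + 0.1849 + 0.0064 = 0.2812
B_C = 1 / 0.2812 = 3.5562
Σp_Dᵢ² = 0.12² + 0.15² + 0.19² + 0.21² + 0.14² + 0.19² = 0.0144 + 0.0225 + 0.0361 + 0.0441 + 0.0196 + 0.0361 = 0.1728
B_D = 1 / 0.1728 = 5.7870
Σp_Aᵢ² = 0.07² + 0.19² + 0.20² + 0.05² + 0.42² + 0.07² = 0.0049 + 0.0361 + 0.0400 + 0.0025 + 0.1764 + 0.0049 = 0.2648
B_A = 1 / 0.2648 = 3.7764
Highest B → broadest niche (most generalist): Species D (B = 5.79).

Species D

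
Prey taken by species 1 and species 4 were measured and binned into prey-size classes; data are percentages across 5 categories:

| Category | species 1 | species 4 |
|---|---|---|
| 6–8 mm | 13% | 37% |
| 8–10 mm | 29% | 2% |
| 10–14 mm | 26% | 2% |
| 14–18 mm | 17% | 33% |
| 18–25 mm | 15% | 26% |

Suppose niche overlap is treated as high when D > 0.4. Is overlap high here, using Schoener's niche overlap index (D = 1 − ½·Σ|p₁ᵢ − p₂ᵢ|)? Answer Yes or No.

Convert percentages to proportions (divide by 100).
Σ|p₁ᵢ − p₂ᵢ| = 0.24 + 0.27 + 0.24 + 0.16 + 0.11 = 1.02
D = 1 − ½ × 1.02 = 1 − 0.510 = 0.4900
D = 0.4900 > 0.4 → Yes.

Yes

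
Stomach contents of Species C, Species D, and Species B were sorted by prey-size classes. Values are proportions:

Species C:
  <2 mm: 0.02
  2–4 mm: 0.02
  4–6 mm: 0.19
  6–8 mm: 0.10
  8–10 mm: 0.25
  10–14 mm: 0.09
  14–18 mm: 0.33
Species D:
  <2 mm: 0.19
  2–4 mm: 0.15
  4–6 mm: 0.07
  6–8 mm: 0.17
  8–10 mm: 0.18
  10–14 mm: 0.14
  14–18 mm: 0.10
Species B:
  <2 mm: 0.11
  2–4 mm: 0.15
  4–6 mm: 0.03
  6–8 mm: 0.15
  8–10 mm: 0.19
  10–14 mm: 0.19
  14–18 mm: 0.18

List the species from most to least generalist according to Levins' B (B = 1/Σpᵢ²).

Σp_Cᵢ² = 0.02² + 0.02² + 0.19² + 0.10² + 0.25² + 0.09² + 0.33² = 0.0004 + 0.0004 + 0.0361 + 0.0100 + 0.0625 + 0.0081 + 0.1089 = 0.2264
B_C = 1 / 0.2264 = 4.4170
Σp_Dᵢ² = 0.19² + 0.15² + 0.07² + 0.17² + 0.18² + 0.14² + 0.10² = 0.0361 + 0.0225 + 0.0049 + 0.0289 + 0.0324 + 0.0196 + 0.0100 = 0.1544
B_D = 1 / 0.1544 = 6.4767
Σp_Bᵢ² = 0.11² + 0.15² + 0.03² + 0.15² + 0.19² + 0.19² + 0.18² = 0.0121 + 0.0225 + 0.0009 + 0.0225 + 0.0361 + 0.0361 + 0.0324 = 0.1626
B_B = 1 / 0.1626 = 6.1501
Ranking by B (broadest → narrowest): Species D (6.48) > Species B (6.15) > Species C (4.42)

Species D > Species B > Species C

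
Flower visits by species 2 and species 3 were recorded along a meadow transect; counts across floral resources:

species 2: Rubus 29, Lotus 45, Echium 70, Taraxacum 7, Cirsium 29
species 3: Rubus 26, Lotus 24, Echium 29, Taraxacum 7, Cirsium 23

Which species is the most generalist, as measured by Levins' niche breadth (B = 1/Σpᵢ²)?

species 3

Proportions for species 2 (n=180): 29/180=0.1611, 45/180=0.2500, 70/180=0.3889, 7/180=0.0389, 29/180=0.1611
Proportions for species 3 (n=109): 26/109=0.2385, 24/109=0.2202, 29/109=0.2661, 7/109=0.0642, 23/109=0.2110
Σp_2ᵢ² = 0.1611² + 0.2500² + 0.3889² + 0.0389² + 0.1611² = 0.025953 + 0.062500 + 0.151243 + 0.001513 + 0.025953 = 0.267162
B_2 = 1 / 0.267162 = 3.7430
Σp_3ᵢ² = 0.2385² + 0.2202² + 0.2661² + 0.0642² + 0.2110² = 0.056882 + 0.048488 + 0.070809 + 0.004122 + 0.044521 = 0.224822
B_3 = 1 / 0.224822 = 4.4480
Highest B → broadest niche (most generalist): species 3 (B = 4.45).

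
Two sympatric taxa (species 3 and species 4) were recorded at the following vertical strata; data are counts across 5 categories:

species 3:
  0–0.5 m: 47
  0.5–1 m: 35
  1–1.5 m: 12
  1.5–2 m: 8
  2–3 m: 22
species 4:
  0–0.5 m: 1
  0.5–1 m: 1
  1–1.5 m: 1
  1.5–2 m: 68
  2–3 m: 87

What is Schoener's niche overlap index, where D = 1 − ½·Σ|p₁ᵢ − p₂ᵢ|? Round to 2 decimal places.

0.26

Proportions for species 3 (n=124): 47/124=0.3790, 35/124=0.2823, 12/124=0.0968, 8/124=0.0645, 22/124=0.1774
Proportions for species 4 (n=158): 1/158=0.0063, 1/158=0.0063, 1/158=0.0063, 68/158=0.4304, 87/158=0.5506
Σ|p₁ᵢ − p₂ᵢ| = 0.3727 + 0.2760 + 0.0905 + 0.3659 + 0.3732 = 1.4783
D = 1 − ½ × 1.4783 = 1 − 0.73915 = 0.26085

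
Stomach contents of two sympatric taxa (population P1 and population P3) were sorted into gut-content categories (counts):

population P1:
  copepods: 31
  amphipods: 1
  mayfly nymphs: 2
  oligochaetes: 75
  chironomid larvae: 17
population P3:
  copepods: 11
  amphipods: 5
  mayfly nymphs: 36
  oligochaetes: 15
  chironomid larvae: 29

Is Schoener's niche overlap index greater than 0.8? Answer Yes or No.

No

Proportions for population P1 (n=126): 31/126=0.2460, 1/126=0.0079, 2/126=0.0159, 75/126=0.5952, 17/126=0.1349
Proportions for population P3 (n=96): 11/96=0.1146, 5/96=0.0521, 36/96=0.3750, 15/96=0.1563, 29/96=0.3021
Σ|p₁ᵢ − p₂ᵢ| = 0.1314 + 0.0442 + 0.3591 + 0.4389 + 0.1672 = 1.1408
D = 1 − ½ × 1.1408 = 1 − 0.57040 = 0.42960
D = 0.42960 < 0.8 → No.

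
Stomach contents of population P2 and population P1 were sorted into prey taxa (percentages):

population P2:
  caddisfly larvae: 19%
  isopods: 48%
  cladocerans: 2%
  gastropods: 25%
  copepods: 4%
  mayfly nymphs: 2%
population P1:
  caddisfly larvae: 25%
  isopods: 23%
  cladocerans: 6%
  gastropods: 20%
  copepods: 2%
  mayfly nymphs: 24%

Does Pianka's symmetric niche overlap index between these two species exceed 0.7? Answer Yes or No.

Convert percentages to proportions (divide by 100).
Σ p₁ᵢp₂ᵢ = 0.0475 + 0.1104 + 0.0012 + 0.0500 + 0.0008 + 0.0048 = 0.2147
Σp_1ᵢ² = 0.19² + 0.48² + 0.02² + 0.25² + 0.04² + 0.02² = 0.0361 + 0.2304 + 0.0004 + 0.0625 + 0.0016 + 0.0004 = 0.3314
Σp_2ᵢ² = 0.25² + 0.23² + 0.06² + 0.20² + 0.02² + 0.24² = 0.0625 + 0.0529 + 0.0036 + 0.0400 + 0.0004 + 0.0576 = 0.2170
O = 0.2147 / √(0.3314 × 0.2170) = 0.2147 / 0.26817 = 0.8006
O = 0.8006 > 0.7 → Yes.

Yes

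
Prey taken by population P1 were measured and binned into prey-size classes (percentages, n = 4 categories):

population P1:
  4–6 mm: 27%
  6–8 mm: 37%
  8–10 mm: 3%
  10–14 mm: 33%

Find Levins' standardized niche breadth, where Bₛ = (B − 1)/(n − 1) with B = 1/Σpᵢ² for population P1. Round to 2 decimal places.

0.71

Convert percentages to proportions (divide by 100).
Σpᵢ² = 0.27² + 0.37² + 0.03² + 0.33² = 0.0729 + 0.1369 + 0.0009 + 0.1089 = 0.3196
B = 1 / 0.3196 = 3.1289
Bₛ = (B − 1)/(n − 1) = (3.1289 − 1)/(4 − 1) = 2.1289/3 = 0.7096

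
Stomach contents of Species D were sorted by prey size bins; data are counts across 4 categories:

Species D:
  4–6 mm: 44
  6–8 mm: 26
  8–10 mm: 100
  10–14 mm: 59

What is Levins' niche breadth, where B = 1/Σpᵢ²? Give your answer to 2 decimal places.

Proportions for Species D (n=229): 44/229=0.1921, 26/229=0.1135, 100/229=0.4367, 59/229=0.2576
Σpᵢ² = 0.1921² + 0.1135² + 0.4367² + 0.2576² = 0.036902 + 0.012882 + 0.190707 + 0.066358 = 0.306849
B = 1 / 0.306849 = 3.2589

3.26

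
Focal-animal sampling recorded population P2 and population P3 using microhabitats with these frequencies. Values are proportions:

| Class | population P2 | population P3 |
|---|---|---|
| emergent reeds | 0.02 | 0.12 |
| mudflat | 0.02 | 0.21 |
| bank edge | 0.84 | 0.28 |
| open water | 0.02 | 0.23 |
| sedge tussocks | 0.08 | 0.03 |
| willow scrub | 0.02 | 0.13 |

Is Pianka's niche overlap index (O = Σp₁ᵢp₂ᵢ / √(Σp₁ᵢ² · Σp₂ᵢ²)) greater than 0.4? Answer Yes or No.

Σ p₁ᵢp₂ᵢ = 0.0024 + 0.0042 + 0.2352 + 0.0046 + 0.0024 + 0.0026 = 0.2514
Σp_1ᵢ² = 0.02² + 0.02² + 0.84² + 0.02² + 0.08² + 0.02² = 0.0004 + 0.0004 + 0.7056 + 0.0004 + 0.0064 + 0.0004 = 0.7136
Σp_2ᵢ² = 0.12² + 0.21² + 0.28² + 0.23² + 0.03² + 0.13² = 0.0144 + 0.0441 + 0.0784 + 0.0529 + 0.0009 + 0.0169 = 0.2076
O = 0.2514 / √(0.7136 × 0.2076) = 0.2514 / 0.38489 = 0.6532
O = 0.6532 > 0.4 → Yes.

Yes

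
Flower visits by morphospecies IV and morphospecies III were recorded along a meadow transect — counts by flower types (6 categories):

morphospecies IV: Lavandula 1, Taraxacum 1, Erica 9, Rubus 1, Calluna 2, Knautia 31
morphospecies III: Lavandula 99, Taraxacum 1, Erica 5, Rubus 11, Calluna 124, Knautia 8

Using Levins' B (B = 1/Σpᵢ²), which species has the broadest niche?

Proportions for morphospecies IV (n=45): 1/45=0.0222, 1/45=0.0222, 9/45=0.2000, 1/45=0.0222, 2/45=0.0444, 31/45=0.6889
Proportions for morphospecies III (n=248): 99/248=0.3992, 1/248=0.0040, 5/248=0.0202, 11/248=0.0444, 124/248=0.5000, 8/248=0.0323
Σp_IVᵢ² = 0.0222² + 0.0222² + 0.2000² + 0.0222² + 0.0444² + 0.6889² = 0.000493 + 0.000493 + 0.040000 + 0.000493 + 0.001971 + 0.474583 = 0.518033
B_IV = 1 / 0.518033 = 1.9304
Σp_IIIᵢ² = 0.3992² + 0.0040² + 0.0202² + 0.0444² + 0.5000² + 0.0323² = 0.159361 + 0.000016 + 0.000408 + 0.001971 + 0.250000 + 0.001043 = 0.412799
B_III = 1 / 0.412799 = 2.4225
Highest B → broadest niche (most generalist): morphospecies III (B = 2.42).

morphospecies III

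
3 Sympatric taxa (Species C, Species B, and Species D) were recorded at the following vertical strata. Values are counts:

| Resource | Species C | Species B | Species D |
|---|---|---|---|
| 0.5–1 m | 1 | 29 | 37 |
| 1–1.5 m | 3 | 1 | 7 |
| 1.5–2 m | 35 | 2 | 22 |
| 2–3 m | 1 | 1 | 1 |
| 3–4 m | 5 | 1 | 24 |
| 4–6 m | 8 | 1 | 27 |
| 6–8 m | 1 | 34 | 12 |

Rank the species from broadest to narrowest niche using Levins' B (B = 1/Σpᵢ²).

Proportions for Species C (n=54): 1/54=0.0185, 3/54=0.0556, 35/54=0.6481, 1/54=0.0185, 5/54=0.0926, 8/54=0.1481, 1/54=0.0185
Proportions for Species B (n=69): 29/69=0.4203, 1/69=0.0145, 2/69=0.0290, 1/69=0.0145, 1/69=0.0145, 1/69=0.0145, 34/69=0.4928
Proportions for Species D (n=130): 37/130=0.2846, 7/130=0.0538, 22/130=0.1692, 1/130=0.0077, 24/130=0.1846, 27/130=0.2077, 12/130=0.0923
Σp_Cᵢ² = 0.0185² + 0.0556² + 0.6481² + 0.0185² + 0.0926² + 0.1481² + 0.0185² = 0.000342 + 0.003091 + 0.420034 + 0.000342 + 0.008575 + 0.021934 + 0.000342 = 0.454660
B_C = 1 / 0.454660 = 2.1994
Σp_Bᵢ² = 0.4203² + 0.0145² + 0.0290² + 0.0145² + 0.0145² + 0.0145² + 0.4928² = 0.176652 + 0.000210 + 0.000841 + 0.000210 + 0.000210 + 0.000210 + 0.242852 = 0.421185
B_B = 1 / 0.421185 = 2.3743
Σp_Dᵢ² = 0.2846² + 0.0538² + 0.1692² + 0.0077² + 0.1846² + 0.2077² + 0.0923² = 0.080997 + 0.002894 + 0.028629 + 0.000059 + 0.034077 + 0.043139 + 0.008519 = 0.198314
B_D = 1 / 0.198314 = 5.0425
Ranking by B (broadest → narrowest): Species D (5.04) > Species B (2.37) > Species C (2.20)

Species D > Species B > Species C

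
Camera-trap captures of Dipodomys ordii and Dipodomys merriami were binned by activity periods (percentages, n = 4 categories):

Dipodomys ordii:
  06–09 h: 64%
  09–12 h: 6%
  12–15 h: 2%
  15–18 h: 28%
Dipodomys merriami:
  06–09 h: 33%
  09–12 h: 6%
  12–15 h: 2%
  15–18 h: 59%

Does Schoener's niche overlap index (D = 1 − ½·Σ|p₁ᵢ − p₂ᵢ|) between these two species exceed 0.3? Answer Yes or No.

Yes

Convert percentages to proportions (divide by 100).
Σ|p₁ᵢ − p₂ᵢ| = 0.31 + 0.00 + 0.00 + 0.31 = 0.62
D = 1 − ½ × 0.62 = 1 − 0.310 = 0.6900
D = 0.6900 > 0.3 → Yes.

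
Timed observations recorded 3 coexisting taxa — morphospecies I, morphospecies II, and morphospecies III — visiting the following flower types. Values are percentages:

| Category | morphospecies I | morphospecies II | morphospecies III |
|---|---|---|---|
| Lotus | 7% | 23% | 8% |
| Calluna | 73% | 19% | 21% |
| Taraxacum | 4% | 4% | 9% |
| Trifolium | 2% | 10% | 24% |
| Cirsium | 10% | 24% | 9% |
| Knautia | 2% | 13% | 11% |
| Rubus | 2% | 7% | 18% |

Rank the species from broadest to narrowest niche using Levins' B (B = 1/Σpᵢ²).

morphospecies III > morphospecies II > morphospecies I

Convert percentages to proportions (divide by 100).
Σp_Iᵢ² = 0.07² + 0.73² + 0.04² + 0.02² + 0.10² + 0.02² + 0.02² = 0.0049 + 0.5329 + 0.0016 + 0.0004 + 0.0100 + 0.0004 + 0.0004 = 0.5506
B_I = 1 / 0.5506 = 1.8162
Σp_IIᵢ² = 0.23² + 0.19² + 0.04² + 0.10² + 0.24² + 0.13² + 0.07² = 0.0529 + 0.0361 + 0.0016 + 0.0100 + 0.0576 + 0.0169 + 0.0049 = 0.1800
B_II = 1 / 0.1800 = 5.5556
Σp_IIIᵢ² = 0.08² + 0.21² + 0.09² + 0.24² + 0.09² + 0.11² + 0.18² = 0.0064 + 0.0441 + 0.0081 + 0.0576 + 0.0081 + 0.0121 + 0.0324 = 0.1688
B_III = 1 / 0.1688 = 5.9242
Ranking by B (broadest → narrowest): morphospecies III (5.92) > morphospecies II (5.56) > morphospecies I (1.82)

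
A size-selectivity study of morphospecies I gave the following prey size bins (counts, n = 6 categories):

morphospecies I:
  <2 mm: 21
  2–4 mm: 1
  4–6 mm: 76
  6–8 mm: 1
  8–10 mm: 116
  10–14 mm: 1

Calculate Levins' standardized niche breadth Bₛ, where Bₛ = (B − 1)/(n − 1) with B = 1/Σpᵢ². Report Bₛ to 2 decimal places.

Proportions for morphospecies I (n=216): 21/216=0.0972, 1/216=0.0046, 76/216=0.3519, 1/216=0.0046, 116/216=0.5370, 1/216=0.0046
Σpᵢ² = 0.0972² + 0.0046² + 0.3519² + 0.0046² + 0.5370² + 0.0046² = 0.009448 + 0.000021 + 0.123834 + 0.000021 + 0.288369 + 0.000021 = 0.421714
B = 1 / 0.421714 = 2.3713
Bₛ = (B − 1)/(n − 1) = (2.3713 − 1)/(6 − 1) = 1.3713/5 = 0.2743

0.27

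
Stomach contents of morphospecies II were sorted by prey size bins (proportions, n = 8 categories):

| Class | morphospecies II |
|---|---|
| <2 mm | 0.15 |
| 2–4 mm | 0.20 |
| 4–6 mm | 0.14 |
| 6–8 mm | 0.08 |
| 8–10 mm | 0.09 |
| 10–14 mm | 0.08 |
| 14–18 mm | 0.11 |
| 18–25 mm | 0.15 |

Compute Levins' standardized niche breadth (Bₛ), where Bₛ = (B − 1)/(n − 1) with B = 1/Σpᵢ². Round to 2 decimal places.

0.90

Σpᵢ² = 0.15² + 0.20² + 0.14² + 0.08² + 0.09² + 0.08² + 0.11² + 0.15² = 0.0225 + 0.0400 + 0.0196 + 0.0064 + 0.0081 + 0.0064 + 0.0121 + 0.0225 = 0.1376
B = 1 / 0.1376 = 7.2674
Bₛ = (B − 1)/(n − 1) = (7.2674 − 1)/(8 − 1) = 6.2674/7 = 0.8953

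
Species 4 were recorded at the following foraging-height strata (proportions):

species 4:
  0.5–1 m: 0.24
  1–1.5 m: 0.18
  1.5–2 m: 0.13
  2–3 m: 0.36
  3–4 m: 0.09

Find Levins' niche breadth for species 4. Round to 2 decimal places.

4.09

Σpᵢ² = 0.24² + 0.18² + 0.13² + 0.36² + 0.09² = 0.0576 + 0.0324 + 0.0169 + 0.1296 + 0.0081 = 0.2446
B = 1 / 0.2446 = 4.0883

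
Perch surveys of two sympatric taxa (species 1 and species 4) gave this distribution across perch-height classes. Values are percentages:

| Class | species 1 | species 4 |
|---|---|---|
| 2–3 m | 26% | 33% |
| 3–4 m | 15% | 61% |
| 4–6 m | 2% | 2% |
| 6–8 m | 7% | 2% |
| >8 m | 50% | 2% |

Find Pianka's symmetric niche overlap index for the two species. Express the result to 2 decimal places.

Convert percentages to proportions (divide by 100).
Σ p₁ᵢp₂ᵢ = 0.0858 + 0.0915 + 0.0004 + 0.0014 + 0.0100 = 0.1891
Σp_1ᵢ² = 0.26² + 0.15² + 0.02² + 0.07² + 0.50² = 0.0676 + 0.0225 + 0.0004 + 0.0049 + 0.2500 = 0.3454
Σp_2ᵢ² = 0.33² + 0.61² + 0.02² + 0.02² + 0.02² = 0.1089 + 0.3721 + 0.0004 + 0.0004 + 0.0004 = 0.4822
O = 0.1891 / √(0.3454 × 0.4822) = 0.1891 / 0.40811 = 0.4634

0.46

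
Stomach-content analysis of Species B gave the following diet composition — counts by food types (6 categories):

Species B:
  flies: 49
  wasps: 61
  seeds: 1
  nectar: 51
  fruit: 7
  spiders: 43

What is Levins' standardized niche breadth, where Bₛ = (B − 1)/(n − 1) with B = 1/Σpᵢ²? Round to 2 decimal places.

Proportions for Species B (n=212): 49/212=0.2311, 61/212=0.2877, 1/212=0.0047, 51/212=0.2406, 7/212=0.0330, 43/212=0.2028
Σpᵢ² = 0.2311² + 0.2877² + 0.0047² + 0.2406² + 0.0330² + 0.2028² = 0.053407 + 0.082771 + 0.000022 + 0.057888 + 0.001089 + 0.041128 = 0.236305
B = 1 / 0.236305 = 4.2318
Bₛ = (B − 1)/(n − 1) = (4.2318 − 1)/(6 − 1) = 3.2318/5 = 0.6464

0.65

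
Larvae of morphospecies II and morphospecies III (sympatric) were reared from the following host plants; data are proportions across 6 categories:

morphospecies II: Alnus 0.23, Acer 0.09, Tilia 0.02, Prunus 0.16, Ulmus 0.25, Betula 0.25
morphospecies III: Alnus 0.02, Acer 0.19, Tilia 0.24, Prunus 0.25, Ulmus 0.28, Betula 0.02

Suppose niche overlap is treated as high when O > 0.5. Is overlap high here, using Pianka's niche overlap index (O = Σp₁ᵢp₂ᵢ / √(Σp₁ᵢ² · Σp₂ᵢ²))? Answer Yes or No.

Yes

Σ p₁ᵢp₂ᵢ = 0.0046 + 0.0171 + 0.0048 + 0.0400 + 0.0700 + 0.0050 = 0.1415
Σp_1ᵢ² = 0.23² + 0.09² + 0.02² + 0.16² + 0.25² + 0.25² = 0.0529 + 0.0081 + 0.0004 + 0.0256 + 0.0625 + 0.0625 = 0.2120
Σp_2ᵢ² = 0.02² + 0.19² + 0.24² + 0.25² + 0.28² + 0.02² = 0.0004 + 0.0361 + 0.0576 + 0.0625 + 0.0784 + 0.0004 = 0.2354
O = 0.1415 / √(0.2120 × 0.2354) = 0.1415 / 0.22339 = 0.6334
O = 0.6334 > 0.5 → Yes.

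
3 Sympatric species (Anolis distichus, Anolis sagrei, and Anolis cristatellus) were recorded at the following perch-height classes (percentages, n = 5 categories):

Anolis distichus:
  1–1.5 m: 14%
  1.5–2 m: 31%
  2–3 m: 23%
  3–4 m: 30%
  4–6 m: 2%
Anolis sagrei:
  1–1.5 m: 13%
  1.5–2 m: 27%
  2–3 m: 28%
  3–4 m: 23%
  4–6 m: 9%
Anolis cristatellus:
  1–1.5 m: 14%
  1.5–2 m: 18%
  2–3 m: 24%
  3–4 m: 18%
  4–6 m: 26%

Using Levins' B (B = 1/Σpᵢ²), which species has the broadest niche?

Convert percentages to proportions (divide by 100).
Σp_distᵢ² = 0.14² + 0.31² + 0.23² + 0.30² + 0.02² = 0.0196 + 0.0961 + 0.0529 + 0.0900 + 0.0004 = 0.2590
B_dist = 1 / 0.2590 = 3.8610
Σp_sagrᵢ² = 0.13² + 0.27² + 0.28² + 0.23² + 0.09² = 0.0169 + 0.0729 + 0.0784 + 0.0529 + 0.0081 = 0.2292
B_sagr = 1 / 0.2292 = 4.3630
Σp_crisᵢ² = 0.14² + 0.18² + 0.24² + 0.18² + 0.26² = 0.0196 + 0.0324 + 0.0576 + 0.0324 + 0.0676 = 0.2096
B_cris = 1 / 0.2096 = 4.7710
Highest B → broadest niche (most generalist): Anolis cristatellus (B = 4.77).

Anolis cristatellus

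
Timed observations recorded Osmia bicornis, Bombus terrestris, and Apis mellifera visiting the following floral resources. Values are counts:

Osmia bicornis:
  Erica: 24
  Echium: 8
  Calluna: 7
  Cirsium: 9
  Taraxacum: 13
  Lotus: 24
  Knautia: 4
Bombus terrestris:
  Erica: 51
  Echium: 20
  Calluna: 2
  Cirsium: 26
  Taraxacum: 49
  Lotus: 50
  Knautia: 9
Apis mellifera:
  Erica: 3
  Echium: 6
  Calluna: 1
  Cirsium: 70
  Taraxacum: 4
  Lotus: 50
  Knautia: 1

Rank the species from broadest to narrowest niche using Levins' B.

Osmia bicornis > Bombus terrestris > Apis mellifera

Proportions for Osmia bicornis (n=89): 24/89=0.2697, 8/89=0.0899, 7/89=0.0787, 9/89=0.1011, 13/89=0.1461, 24/89=0.2697, 4/89=0.0449
Proportions for Bombus terrestris (n=207): 51/207=0.2464, 20/207=0.0966, 2/207=0.0097, 26/207=0.1256, 49/207=0.2367, 50/207=0.2415, 9/207=0.0435
Proportions for Apis mellifera (n=135): 3/135=0.0222, 6/135=0.0444, 1/135=0.0074, 70/135=0.5185, 4/135=0.0296, 50/135=0.3704, 1/135=0.0074
Σp_bicoᵢ² = 0.2697² + 0.0899² + 0.0787² + 0.1011² + 0.1461² + 0.2697² + 0.0449² = 0.072738 + 0.008082 + 0.006194 + 0.010221 + 0.021345 + 0.072738 + 0.002016 = 0.193334
B_bico = 1 / 0.193334 = 5.1724
Σp_terrᵢ² = 0.2464² + 0.0966² + 0.0097² + 0.1256² + 0.2367² + 0.2415² + 0.0435² = 0.060713 + 0.009332 + 0.000094 + 0.015775 + 0.056027 + 0.058322 + 0.001892 = 0.202155
B_terr = 1 / 0.202155 = 4.9467
Σp_mellᵢ² = 0.0222² + 0.0444² + 0.0074² + 0.5185² + 0.0296² + 0.3704² + 0.0074² = 0.000493 + 0.001971 + 0.000055 + 0.268842 + 0.000876 + 0.137196 + 0.000055 = 0.409488
B_mell = 1 / 0.409488 = 2.4421
Ranking by B (broadest → narrowest): Osmia bicornis (5.17) > Bombus terrestris (4.95) > Apis mellifera (2.44)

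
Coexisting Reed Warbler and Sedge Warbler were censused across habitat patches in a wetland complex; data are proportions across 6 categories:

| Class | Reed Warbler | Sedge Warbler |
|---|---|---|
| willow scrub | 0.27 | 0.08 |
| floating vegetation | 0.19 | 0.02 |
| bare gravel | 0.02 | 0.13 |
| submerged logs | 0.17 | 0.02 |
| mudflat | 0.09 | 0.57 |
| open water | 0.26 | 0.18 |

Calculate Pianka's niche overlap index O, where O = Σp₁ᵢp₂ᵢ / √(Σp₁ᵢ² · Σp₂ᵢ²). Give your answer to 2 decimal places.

Σ p₁ᵢp₂ᵢ = 0.0216 + 0.0038 + 0.0026 + 0.0034 + 0.0513 + 0.0468 = 0.1295
Σp_1ᵢ² = 0.27² + 0.19² + 0.02² + 0.17² + 0.09² + 0.26² = 0.0729 + 0.0361 + 0.0004 + 0.0289 + 0.0081 + 0.0676 = 0.2140
Σp_2ᵢ² = 0.08² + 0.02² + 0.13² + 0.02² + 0.57² + 0.18² = 0.0064 + 0.0004 + 0.0169 + 0.0004 + 0.3249 + 0.0324 = 0.3814
O = 0.1295 / √(0.2140 × 0.3814) = 0.1295 / 0.28569 = 0.4533

0.45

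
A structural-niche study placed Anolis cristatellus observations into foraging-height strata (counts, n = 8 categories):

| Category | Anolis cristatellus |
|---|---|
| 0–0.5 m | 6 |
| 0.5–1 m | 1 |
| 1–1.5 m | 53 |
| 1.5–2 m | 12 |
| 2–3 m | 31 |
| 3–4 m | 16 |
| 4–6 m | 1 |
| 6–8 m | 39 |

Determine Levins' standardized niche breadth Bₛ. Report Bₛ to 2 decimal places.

0.49

Proportions for Anolis cristatellus (n=159): 6/159=0.0377, 1/159=0.0063, 53/159=0.3333, 12/159=0.0755, 31/159=0.1950, 16/159=0.1006, 1/159=0.0063, 39/159=0.2453
Σpᵢ² = 0.0377² + 0.0063² + 0.3333² + 0.0755² + 0.1950² + 0.1006² + 0.0063² + 0.2453² = 0.001421 + 0.000040 + 0.111089 + 0.005700 + 0.038025 + 0.010120 + 0.000040 + 0.060172 = 0.226607
B = 1 / 0.226607 = 4.4129
Bₛ = (B − 1)/(n − 1) = (4.4129 − 1)/(8 − 1) = 3.4129/7 = 0.4876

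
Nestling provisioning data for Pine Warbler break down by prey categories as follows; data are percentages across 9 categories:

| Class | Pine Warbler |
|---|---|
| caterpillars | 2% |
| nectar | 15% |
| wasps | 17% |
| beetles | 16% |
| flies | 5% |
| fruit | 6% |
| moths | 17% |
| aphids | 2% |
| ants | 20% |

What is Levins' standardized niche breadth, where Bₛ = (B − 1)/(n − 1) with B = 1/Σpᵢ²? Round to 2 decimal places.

0.69

Convert percentages to proportions (divide by 100).
Σpᵢ² = 0.02² + 0.15² + 0.17² + 0.16² + 0.05² + 0.06² + 0.17² + 0.02² + 0.20² = 0.0004 + 0.0225 + 0.0289 + 0.0256 + 0.0025 + 0.0036 + 0.0289 + 0.0004 + 0.0400 = 0.1528
B = 1 / 0.1528 = 6.5445
Bₛ = (B − 1)/(n − 1) = (6.5445 − 1)/(9 − 1) = 5.5445/8 = 0.6931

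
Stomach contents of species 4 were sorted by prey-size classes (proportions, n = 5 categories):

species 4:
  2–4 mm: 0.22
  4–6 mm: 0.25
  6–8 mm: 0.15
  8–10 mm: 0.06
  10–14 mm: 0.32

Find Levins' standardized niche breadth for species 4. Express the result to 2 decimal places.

Σpᵢ² = 0.22² + 0.25² + 0.15² + 0.06² + 0.32² = 0.0484 + 0.0625 + 0.0225 + 0.0036 + 0.1024 = 0.2394
B = 1 / 0.2394 = 4.1771
Bₛ = (B − 1)/(n − 1) = (4.1771 − 1)/(5 − 1) = 3.1771/4 = 0.7943

0.79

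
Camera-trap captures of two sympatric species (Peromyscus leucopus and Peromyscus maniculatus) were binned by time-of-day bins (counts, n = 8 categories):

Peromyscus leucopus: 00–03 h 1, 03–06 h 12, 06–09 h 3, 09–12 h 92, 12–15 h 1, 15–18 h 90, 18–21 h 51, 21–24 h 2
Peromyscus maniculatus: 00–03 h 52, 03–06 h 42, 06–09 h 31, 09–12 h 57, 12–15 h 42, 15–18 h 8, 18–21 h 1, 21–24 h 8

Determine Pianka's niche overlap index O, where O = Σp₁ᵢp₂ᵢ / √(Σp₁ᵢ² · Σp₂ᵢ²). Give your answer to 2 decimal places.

Proportions for Peromyscus leucopus (n=252): 1/252=0.0040, 12/252=0.0476, 3/252=0.0119, 92/252=0.3651, 1/252=0.0040, 90/252=0.3571, 51/252=0.2024, 2/252=0.0079
Proportions for Peromyscus maniculatus (n=241): 52/241=0.2158, 42/241=0.1743, 31/241=0.1286, 57/241=0.2365, 42/241=0.1743, 8/241=0.0332, 1/241=0.0041, 8/241=0.0332
Σ p₁ᵢp₂ᵢ = 0.000863 + 0.008297 + 0.001530 + 0.086346 + 0.000697 + 0.011856 + 0.000830 + 0.000262 = 0.110681
Σp_1ᵢ² = 0.0040² + 0.0476² + 0.0119² + 0.3651² + 0.0040² + 0.3571² + 0.2024² + 0.0079² = 0.000016 + 0.002266 + 0.000142 + 0.133298 + 0.000016 + 0.127520 + 0.040966 + 0.000062 = 0.304286
Σp_2ᵢ² = 0.2158² + 0.1743² + 0.1286² + 0.2365² + 0.1743² + 0.0332² + 0.0041² + 0.0332² = 0.046570 + 0.030380 + 0.016538 + 0.055932 + 0.030380 + 0.001102 + 0.000017 + 0.001102 = 0.182021
O = 0.110681 / √(0.304286 × 0.182021) = 0.110681 / 0.2353432 = 0.4703

0.47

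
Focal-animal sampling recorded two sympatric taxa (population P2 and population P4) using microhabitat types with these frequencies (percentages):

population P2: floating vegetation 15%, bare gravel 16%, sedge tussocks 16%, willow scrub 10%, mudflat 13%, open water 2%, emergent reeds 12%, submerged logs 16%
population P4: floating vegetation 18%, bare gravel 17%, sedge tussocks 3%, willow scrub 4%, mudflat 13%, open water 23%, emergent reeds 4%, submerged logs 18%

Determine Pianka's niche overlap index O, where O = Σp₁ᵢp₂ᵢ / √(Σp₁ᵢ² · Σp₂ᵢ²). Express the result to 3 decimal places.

0.768

Convert percentages to proportions (divide by 100).
Σ p₁ᵢp₂ᵢ = 0.0270 + 0.0272 + 0.0048 + 0.0040 + 0.0169 + 0.0046 + 0.0048 + 0.0288 = 0.1181
Σp_1ᵢ² = 0.15² + 0.16² + 0.16² + 0.10² + 0.13² + 0.02² + 0.12² + 0.16² = 0.0225 + 0.0256 + 0.0256 + 0.0100 + 0.0169 + 0.0004 + 0.0144 + 0.0256 = 0.1410
Σp_2ᵢ² = 0.18² + 0.17² + 0.03² + 0.04² + 0.13² + 0.23² + 0.04² + 0.18² = 0.0324 + 0.0289 + 0.0009 + 0.0016 + 0.0169 + 0.0529 + 0.0016 + 0.0324 = 0.1676
O = 0.1181 / √(0.1410 × 0.1676) = 0.1181 / 0.153726 = 0.76825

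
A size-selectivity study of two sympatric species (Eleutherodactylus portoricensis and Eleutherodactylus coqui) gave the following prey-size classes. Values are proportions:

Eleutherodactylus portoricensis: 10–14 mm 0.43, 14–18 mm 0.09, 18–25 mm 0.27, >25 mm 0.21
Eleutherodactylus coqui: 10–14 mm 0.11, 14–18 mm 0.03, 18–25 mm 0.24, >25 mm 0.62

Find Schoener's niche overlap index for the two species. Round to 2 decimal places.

Σ|p₁ᵢ − p₂ᵢ| = 0.32 + 0.06 + 0.03 + 0.41 = 0.82
D = 1 − ½ × 0.82 = 1 − 0.410 = 0.5900

0.59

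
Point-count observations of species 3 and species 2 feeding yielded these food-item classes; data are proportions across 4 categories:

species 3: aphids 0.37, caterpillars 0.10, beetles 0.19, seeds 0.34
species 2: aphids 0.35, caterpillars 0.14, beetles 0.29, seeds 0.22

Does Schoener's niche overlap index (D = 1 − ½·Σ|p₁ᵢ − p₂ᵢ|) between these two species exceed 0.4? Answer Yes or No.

Yes

Σ|p₁ᵢ − p₂ᵢ| = 0.02 + 0.04 + 0.10 + 0.12 = 0.28
D = 1 − ½ × 0.28 = 1 − 0.140 = 0.8600
D = 0.8600 > 0.4 → Yes.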